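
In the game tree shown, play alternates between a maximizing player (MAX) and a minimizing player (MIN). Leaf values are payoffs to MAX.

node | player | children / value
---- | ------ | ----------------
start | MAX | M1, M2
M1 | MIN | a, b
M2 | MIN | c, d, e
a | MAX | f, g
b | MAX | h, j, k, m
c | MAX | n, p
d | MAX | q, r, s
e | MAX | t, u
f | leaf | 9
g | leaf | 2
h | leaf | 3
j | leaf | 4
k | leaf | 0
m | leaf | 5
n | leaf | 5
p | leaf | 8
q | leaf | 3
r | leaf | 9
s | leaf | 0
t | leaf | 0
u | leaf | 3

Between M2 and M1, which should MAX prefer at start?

c (MAX): max(5, 8) = 8
d (MAX): max(3, 9, 0) = 9
e (MAX): max(0, 3) = 3
M2 (MIN): min(8, 9, 3) = 3
a (MAX): max(9, 2) = 9
b (MAX): max(3, 4, 0, 5) = 5
M1 (MIN): min(9, 5) = 5
MAX prefers the higher value; M2=3, M1=5. M1 is better since 5 > 3.

M1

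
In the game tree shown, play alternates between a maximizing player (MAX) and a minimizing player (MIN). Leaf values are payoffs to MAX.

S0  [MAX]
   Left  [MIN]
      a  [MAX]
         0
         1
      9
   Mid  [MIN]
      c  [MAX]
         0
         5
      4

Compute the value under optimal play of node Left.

a (MAX): max(0, 1) = 1
Left (MIN): min(1, 9) = 1

1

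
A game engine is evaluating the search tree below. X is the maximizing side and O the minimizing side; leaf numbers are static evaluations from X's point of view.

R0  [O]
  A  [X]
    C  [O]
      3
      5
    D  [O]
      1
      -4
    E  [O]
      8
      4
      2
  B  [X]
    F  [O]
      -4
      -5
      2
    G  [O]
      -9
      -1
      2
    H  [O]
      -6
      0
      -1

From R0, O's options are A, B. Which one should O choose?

B

C (O): min(3, 5) = 3
D (O): min(1, -4) = -4
E (O): min(8, 4, 2) = 2
A (X): max(3, -4, 2) = 3
F (O): min(-4, -5, 2) = -5
G (O): min(-9, -1, 2) = -9
H (O): min(-6, 0, -1) = -6
B (X): max(-5, -9, -6) = -5
R0 (O): min(3, -5) = -5
O at R0 wants the lowest of {A=3, B=-5}, so chooses B.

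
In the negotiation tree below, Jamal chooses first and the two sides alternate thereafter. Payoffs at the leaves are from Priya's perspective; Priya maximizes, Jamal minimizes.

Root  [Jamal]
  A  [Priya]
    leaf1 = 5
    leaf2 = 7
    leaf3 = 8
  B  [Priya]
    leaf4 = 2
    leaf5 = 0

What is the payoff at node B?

B (Priya): max(2, 0) = 2

2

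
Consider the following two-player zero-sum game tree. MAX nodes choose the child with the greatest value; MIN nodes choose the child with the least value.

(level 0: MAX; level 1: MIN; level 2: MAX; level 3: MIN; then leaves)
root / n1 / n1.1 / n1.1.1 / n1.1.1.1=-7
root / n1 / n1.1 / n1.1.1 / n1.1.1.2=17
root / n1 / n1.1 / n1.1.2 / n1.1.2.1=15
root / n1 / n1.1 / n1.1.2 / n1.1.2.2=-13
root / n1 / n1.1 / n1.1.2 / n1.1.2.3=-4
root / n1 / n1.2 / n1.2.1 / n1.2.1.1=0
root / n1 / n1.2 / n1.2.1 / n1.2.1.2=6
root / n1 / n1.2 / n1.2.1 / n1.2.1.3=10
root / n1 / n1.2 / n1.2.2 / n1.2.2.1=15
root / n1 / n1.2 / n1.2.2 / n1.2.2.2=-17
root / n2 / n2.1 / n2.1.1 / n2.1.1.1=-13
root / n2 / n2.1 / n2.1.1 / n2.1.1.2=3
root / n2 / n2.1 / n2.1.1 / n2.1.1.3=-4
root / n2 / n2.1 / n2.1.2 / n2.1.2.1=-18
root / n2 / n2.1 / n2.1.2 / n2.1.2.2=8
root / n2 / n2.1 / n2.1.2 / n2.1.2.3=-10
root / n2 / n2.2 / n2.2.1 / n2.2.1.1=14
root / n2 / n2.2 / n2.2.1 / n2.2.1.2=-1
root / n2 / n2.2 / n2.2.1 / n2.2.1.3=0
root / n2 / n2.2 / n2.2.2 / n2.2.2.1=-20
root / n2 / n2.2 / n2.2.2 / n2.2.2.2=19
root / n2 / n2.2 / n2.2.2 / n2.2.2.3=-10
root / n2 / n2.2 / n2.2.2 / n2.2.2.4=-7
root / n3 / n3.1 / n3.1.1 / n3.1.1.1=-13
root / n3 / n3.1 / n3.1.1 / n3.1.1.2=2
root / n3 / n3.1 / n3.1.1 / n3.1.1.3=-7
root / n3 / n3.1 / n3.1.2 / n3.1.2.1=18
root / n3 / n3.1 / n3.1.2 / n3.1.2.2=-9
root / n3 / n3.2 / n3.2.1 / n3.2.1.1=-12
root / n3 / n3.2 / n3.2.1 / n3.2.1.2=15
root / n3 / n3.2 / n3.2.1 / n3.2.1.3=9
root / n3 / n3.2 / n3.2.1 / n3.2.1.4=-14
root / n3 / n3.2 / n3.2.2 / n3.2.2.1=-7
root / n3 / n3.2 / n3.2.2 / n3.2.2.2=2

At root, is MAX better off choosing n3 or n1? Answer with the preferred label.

n1

n3.1.1 (MIN): min(-13, 2, -7) = -13
n3.1.2 (MIN): min(18, -9) = -9
n3.1 (MAX): max(-13, -9) = -9
n3.2.1 (MIN): min(-12, 15, 9, -14) = -14
n3.2.2 (MIN): min(-7, 2) = -7
n3.2 (MAX): max(-14, -7) = -7
n3 (MIN): min(-9, -7) = -9
n1.1.1 (MIN): min(-7, 17) = -7
n1.1.2 (MIN): min(15, -13, -4) = -13
n1.1 (MAX): max(-7, -13) = -7
n1.2.1 (MIN): min(0, 6, 10) = 0
n1.2.2 (MIN): min(15, -17) = -17
n1.2 (MAX): max(0, -17) = 0
n1 (MIN): min(-7, 0) = -7
MAX prefers the higher value; n3=-9, n1=-7. n1 is better since -7 > -9.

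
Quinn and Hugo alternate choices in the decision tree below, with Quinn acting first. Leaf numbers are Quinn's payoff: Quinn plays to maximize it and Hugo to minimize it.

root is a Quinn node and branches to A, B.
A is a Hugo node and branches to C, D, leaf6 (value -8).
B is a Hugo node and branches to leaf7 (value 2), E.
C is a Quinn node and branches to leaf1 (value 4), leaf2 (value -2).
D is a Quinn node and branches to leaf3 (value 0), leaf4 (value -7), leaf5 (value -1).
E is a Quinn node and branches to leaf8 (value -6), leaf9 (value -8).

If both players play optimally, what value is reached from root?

C (Quinn): max(4, -2) = 4
D (Quinn): max(0, -7, -1) = 0
A (Hugo): min(4, 0, -8) = -8
E (Quinn): max(-6, -8) = -6
B (Hugo): min(2, -6) = -6
root (Quinn): max(-8, -6) = -6

-6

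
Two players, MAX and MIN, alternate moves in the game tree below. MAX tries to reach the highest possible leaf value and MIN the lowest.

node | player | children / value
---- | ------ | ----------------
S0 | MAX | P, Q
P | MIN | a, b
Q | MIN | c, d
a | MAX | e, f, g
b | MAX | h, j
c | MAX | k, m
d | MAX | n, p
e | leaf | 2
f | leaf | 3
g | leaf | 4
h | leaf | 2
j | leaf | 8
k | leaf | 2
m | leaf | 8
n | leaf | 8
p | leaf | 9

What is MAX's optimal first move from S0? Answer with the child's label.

Q

a (MAX): max(2, 3, 4) = 4
b (MAX): max(2, 8) = 8
P (MIN): min(4, 8) = 4
c (MAX): max(2, 8) = 8
d (MAX): max(8, 9) = 9
Q (MIN): min(8, 9) = 8
S0 (MAX): max(4, 8) = 8
MAX at S0 wants the highest of {P=4, Q=8}, so chooses Q.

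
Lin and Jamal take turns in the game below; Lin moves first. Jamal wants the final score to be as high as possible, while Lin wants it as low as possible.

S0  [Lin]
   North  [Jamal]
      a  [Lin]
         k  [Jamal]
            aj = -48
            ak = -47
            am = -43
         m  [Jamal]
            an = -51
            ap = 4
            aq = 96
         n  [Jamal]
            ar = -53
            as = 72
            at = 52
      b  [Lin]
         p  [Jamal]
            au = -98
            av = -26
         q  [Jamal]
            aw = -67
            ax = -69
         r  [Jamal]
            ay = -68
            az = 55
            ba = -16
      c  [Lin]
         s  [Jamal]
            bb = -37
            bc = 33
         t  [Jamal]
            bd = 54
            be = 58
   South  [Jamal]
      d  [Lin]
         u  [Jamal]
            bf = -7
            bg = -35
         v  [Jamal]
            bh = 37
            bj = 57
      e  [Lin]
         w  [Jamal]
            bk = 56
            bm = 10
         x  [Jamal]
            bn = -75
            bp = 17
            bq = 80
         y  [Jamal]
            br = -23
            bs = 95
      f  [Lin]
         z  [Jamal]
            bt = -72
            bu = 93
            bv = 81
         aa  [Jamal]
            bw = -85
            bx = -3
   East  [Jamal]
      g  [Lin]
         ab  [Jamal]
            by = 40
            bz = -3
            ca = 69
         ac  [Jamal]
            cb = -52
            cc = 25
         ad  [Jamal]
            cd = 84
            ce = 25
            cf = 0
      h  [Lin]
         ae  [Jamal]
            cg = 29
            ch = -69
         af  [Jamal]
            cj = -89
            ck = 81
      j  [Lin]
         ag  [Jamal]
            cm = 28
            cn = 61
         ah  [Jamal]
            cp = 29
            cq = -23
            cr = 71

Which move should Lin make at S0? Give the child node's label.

North

k (Jamal): max(-48, -47, -43) = -43
m (Jamal): max(-51, 4, 96) = 96
n (Jamal): max(-53, 72, 52) = 72
a (Lin): min(-43, 96, 72) = -43
p (Jamal): max(-98, -26) = -26
q (Jamal): max(-67, -69) = -67
r (Jamal): max(-68, 55, -16) = 55
b (Lin): min(-26, -67, 55) = -67
s (Jamal): max(-37, 33) = 33
t (Jamal): max(54, 58) = 58
c (Lin): min(33, 58) = 33
North (Jamal): max(-43, -67, 33) = 33
u (Jamal): max(-7, -35) = -7
v (Jamal): max(37, 57) = 57
d (Lin): min(-7, 57) = -7
w (Jamal): max(56, 10) = 56
x (Jamal): max(-75, 17, 80) = 80
y (Jamal): max(-23, 95) = 95
e (Lin): min(56, 80, 95) = 56
z (Jamal): max(-72, 93, 81) = 93
aa (Jamal): max(-85, -3) = -3
f (Lin): min(93, -3) = -3
South (Jamal): max(-7, 56, -3) = 56
ab (Jamal): max(40, -3, 69) = 69
ac (Jamal): max(-52, 25) = 25
ad (Jamal): max(84, 25, 0) = 84
g (Lin): min(69, 25, 84) = 25
ae (Jamal): max(29, -69) = 29
af (Jamal): max(-89, 81) = 81
h (Lin): min(29, 81) = 29
ag (Jamal): max(28, 61) = 61
ah (Jamal): max(29, -23, 71) = 71
j (Lin): min(61, 71) = 61
East (Jamal): max(25, 29, 61) = 61
S0 (Lin): min(33, 56, 61) = 33
Lin at S0 wants the lowest of {North=33, South=56, East=61}, so chooses North.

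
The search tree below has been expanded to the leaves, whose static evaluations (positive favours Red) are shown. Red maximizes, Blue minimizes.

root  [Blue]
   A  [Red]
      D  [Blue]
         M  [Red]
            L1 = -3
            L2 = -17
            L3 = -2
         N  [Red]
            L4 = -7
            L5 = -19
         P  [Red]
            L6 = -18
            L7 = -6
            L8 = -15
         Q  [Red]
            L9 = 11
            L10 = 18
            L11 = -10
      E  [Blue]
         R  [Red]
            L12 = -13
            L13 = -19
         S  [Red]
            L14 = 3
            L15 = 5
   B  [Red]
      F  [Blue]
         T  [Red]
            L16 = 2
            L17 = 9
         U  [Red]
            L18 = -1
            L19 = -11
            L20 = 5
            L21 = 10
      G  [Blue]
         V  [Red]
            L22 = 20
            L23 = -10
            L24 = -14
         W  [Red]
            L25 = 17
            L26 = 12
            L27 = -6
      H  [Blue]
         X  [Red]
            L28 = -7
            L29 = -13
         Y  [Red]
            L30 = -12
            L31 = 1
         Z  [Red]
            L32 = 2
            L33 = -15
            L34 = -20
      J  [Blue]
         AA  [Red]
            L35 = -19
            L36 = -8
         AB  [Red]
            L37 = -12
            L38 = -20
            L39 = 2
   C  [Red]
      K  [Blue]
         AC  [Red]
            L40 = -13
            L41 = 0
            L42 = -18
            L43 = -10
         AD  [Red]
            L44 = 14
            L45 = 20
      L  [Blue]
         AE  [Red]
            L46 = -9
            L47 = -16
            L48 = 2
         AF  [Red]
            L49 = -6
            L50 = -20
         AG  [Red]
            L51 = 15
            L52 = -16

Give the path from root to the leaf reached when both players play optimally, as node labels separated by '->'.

M (Red): max(-3, -17, -2) = -2
N (Red): max(-7, -19) = -7
P (Red): max(-18, -6, -15) = -6
Q (Red): max(11, 18, -10) = 18
D (Blue): min(-2, -7, -6, 18) = -7
R (Red): max(-13, -19) = -13
S (Red): max(3, 5) = 5
E (Blue): min(-13, 5) = -13
A (Red): max(-7, -13) = -7
T (Red): max(2, 9) = 9
U (Red): max(-1, -11, 5, 10) = 10
F (Blue): min(9, 10) = 9
V (Red): max(20, -10, -14) = 20
W (Red): max(17, 12, -6) = 17
G (Blue): min(20, 17) = 17
X (Red): max(-7, -13) = -7
Y (Red): max(-12, 1) = 1
Z (Red): max(2, -15, -20) = 2
H (Blue): min(-7, 1, 2) = -7
AA (Red): max(-19, -8) = -8
AB (Red): max(-12, -20, 2) = 2
J (Blue): min(-8, 2) = -8
B (Red): max(9, 17, -7, -8) = 17
AC (Red): max(-13, 0, -18, -10) = 0
AD (Red): max(14, 20) = 20
K (Blue): min(0, 20) = 0
AE (Red): max(-9, -16, 2) = 2
AF (Red): max(-6, -20) = -6
AG (Red): max(15, -16) = 15
L (Blue): min(2, -6, 15) = -6
C (Red): max(0, -6) = 0
root (Blue): min(-7, 17, 0) = -7
At root, Blue picks A (lowest: -7).
At A, Red picks D (highest: -7).
At D, Blue picks N (lowest: -7).
At N, Red picks L4 (highest: -7).
Terminal value -7.

root -> A -> D -> N -> L4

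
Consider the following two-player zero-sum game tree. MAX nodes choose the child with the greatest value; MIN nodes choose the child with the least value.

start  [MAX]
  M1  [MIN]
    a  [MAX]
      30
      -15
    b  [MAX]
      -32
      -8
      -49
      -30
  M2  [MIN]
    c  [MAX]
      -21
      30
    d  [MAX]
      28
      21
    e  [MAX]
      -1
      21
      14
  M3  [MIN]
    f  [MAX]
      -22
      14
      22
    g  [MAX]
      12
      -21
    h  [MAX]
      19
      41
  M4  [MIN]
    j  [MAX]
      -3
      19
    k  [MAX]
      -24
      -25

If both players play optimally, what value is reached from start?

21

a (MAX): max(30, -15) = 30
b (MAX): max(-32, -8, -49, -30) = -8
M1 (MIN): min(30, -8) = -8
c (MAX): max(-21, 30) = 30
d (MAX): max(28, 21) = 28
e (MAX): max(-1, 21, 14) = 21
M2 (MIN): min(30, 28, 21) = 21
f (MAX): max(-22, 14, 22) = 22
g (MAX): max(12, -21) = 12
h (MAX): max(19, 41) = 41
M3 (MIN): min(22, 12, 41) = 12
j (MAX): max(-3, 19) = 19
k (MAX): max(-24, -25) = -24
M4 (MIN): min(19, -24) = -24
start (MAX): max(-8, 21, 12, -24) = 21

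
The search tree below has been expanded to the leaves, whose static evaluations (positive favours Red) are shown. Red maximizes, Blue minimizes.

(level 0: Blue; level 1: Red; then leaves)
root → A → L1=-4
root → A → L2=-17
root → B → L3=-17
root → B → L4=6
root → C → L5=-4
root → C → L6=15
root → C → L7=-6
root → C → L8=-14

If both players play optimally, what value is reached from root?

A (Red): max(-4, -17) = -4
B (Red): max(-17, 6) = 6
C (Red): max(-4, 15, -6, -14) = 15
root (Blue): min(-4, 6, 15) = -4

-4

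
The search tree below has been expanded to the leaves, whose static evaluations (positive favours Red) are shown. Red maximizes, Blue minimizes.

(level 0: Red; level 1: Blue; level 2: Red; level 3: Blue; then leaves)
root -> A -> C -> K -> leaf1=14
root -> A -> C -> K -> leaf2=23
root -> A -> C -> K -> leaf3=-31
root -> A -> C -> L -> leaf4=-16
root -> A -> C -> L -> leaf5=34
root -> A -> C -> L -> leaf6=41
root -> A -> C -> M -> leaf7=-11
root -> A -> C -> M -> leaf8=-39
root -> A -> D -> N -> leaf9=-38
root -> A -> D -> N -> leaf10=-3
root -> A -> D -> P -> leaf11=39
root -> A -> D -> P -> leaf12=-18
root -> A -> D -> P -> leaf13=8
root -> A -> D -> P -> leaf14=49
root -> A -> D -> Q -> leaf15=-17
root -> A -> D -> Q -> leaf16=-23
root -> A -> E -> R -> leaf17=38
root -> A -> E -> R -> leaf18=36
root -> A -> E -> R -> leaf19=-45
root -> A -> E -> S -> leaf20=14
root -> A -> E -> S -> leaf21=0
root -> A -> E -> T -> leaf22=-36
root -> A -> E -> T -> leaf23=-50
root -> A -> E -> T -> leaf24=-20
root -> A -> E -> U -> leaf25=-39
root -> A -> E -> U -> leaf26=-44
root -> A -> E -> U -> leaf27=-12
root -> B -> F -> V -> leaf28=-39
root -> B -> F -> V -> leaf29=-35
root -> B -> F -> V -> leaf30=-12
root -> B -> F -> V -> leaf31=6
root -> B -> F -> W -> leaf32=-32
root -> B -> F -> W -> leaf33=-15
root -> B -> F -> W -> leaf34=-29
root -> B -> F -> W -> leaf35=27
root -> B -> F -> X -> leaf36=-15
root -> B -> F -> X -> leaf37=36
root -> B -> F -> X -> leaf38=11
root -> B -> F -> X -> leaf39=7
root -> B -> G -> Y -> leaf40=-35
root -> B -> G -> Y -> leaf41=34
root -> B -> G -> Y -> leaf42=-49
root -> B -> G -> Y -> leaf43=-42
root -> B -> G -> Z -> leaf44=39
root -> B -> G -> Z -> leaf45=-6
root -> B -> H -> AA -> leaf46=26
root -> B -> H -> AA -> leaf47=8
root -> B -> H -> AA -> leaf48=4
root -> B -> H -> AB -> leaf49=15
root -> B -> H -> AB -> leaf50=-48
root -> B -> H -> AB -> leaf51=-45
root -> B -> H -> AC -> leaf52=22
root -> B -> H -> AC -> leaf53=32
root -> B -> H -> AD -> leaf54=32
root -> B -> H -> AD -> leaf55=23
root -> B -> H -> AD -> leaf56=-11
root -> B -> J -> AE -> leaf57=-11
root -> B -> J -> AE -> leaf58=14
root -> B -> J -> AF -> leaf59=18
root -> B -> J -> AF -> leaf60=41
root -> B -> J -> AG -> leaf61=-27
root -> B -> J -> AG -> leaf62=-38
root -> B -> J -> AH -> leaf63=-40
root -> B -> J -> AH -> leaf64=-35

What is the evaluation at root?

K (Blue): min(14, 23, -31) = -31
L (Blue): min(-16, 34, 41) = -16
M (Blue): min(-11, -39) = -39
C (Red): max(-31, -16, -39) = -16
N (Blue): min(-38, -3) = -38
P (Blue): min(39, -18, 8, 49) = -18
Q (Blue): min(-17, -23) = -23
D (Red): max(-38, -18, -23) = -18
R (Blue): min(38, 36, -45) = -45
S (Blue): min(14, 0) = 0
T (Blue): min(-36, -50, -20) = -50
U (Blue): min(-39, -44, -12) = -44
E (Red): max(-45, 0, -50, -44) = 0
A (Blue): min(-16, -18, 0) = -18
V (Blue): min(-39, -35, -12, 6) = -39
W (Blue): min(-32, -15, -29, 27) = -32
X (Blue): min(-15, 36, 11, 7) = -15
F (Red): max(-39, -32, -15) = -15
Y (Blue): min(-35, 34, -49, -42) = -49
Z (Blue): min(39, -6) = -6
G (Red): max(-49, -6) = -6
AA (Blue): min(26, 8, 4) = 4
AB (Blue): min(15, -48, -45) = -48
AC (Blue): min(22, 32) = 22
AD (Blue): min(32, 23, -11) = -11
H (Red): max(4, -48, 22, -11) = 22
AE (Blue): min(-11, 14) = -11
AF (Blue): min(18, 41) = 18
AG (Blue): min(-27, -38) = -38
AH (Blue): min(-40, -35) = -40
J (Red): max(-11, 18, -38, -40) = 18
B (Blue): min(-15, -6, 22, 18) = -15
root (Red): max(-18, -15) = -15

-15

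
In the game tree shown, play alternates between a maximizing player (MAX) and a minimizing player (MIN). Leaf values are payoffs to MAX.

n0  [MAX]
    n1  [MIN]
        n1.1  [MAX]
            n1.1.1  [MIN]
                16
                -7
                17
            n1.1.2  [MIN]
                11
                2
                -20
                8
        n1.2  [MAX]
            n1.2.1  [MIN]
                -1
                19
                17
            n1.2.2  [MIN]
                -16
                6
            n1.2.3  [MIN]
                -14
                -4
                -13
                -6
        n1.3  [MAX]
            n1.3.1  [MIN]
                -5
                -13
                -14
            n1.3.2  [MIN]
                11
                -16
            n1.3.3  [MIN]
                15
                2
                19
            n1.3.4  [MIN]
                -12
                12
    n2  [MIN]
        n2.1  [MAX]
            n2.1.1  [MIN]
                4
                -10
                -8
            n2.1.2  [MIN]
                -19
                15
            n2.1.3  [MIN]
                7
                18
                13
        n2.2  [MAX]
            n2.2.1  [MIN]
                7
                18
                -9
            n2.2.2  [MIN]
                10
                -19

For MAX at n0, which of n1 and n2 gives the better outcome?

n1

n1.1.1 (MIN): min(16, -7, 17) = -7
n1.1.2 (MIN): min(11, 2, -20, 8) = -20
n1.1 (MAX): max(-7, -20) = -7
n1.2.1 (MIN): min(-1, 19, 17) = -1
n1.2.2 (MIN): min(-16, 6) = -16
n1.2.3 (MIN): min(-14, -4, -13, -6) = -14
n1.2 (MAX): max(-1, -16, -14) = -1
n1.3.1 (MIN): min(-5, -13, -14) = -14
n1.3.2 (MIN): min(11, -16) = -16
n1.3.3 (MIN): min(15, 2, 19) = 2
n1.3.4 (MIN): min(-12, 12) = -12
n1.3 (MAX): max(-14, -16, 2, -12) = 2
n1 (MIN): min(-7, -1, 2) = -7
n2.1.1 (MIN): min(4, -10, -8) = -10
n2.1.2 (MIN): min(-19, 15) = -19
n2.1.3 (MIN): min(7, 18, 13) = 7
n2.1 (MAX): max(-10, -19, 7) = 7
n2.2.1 (MIN): min(7, 18, -9) = -9
n2.2.2 (MIN): min(10, -19) = -19
n2.2 (MAX): max(-9, -19) = -9
n2 (MIN): min(7, -9) = -9
MAX prefers the higher value; n1=-7, n2=-9. n1 is better since -7 > -9.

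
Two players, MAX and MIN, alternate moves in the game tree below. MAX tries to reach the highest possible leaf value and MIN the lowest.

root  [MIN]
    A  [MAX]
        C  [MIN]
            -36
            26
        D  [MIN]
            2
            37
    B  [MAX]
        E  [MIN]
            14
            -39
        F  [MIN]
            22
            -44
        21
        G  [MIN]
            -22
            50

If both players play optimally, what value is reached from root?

2

C (MIN): min(-36, 26) = -36
D (MIN): min(2, 37) = 2
A (MAX): max(-36, 2) = 2
E (MIN): min(14, -39) = -39
F (MIN): min(22, -44) = -44
G (MIN): min(-22, 50) = -22
B (MAX): max(-39, -44, 21, -22) = 21
root (MIN): min(2, 21) = 2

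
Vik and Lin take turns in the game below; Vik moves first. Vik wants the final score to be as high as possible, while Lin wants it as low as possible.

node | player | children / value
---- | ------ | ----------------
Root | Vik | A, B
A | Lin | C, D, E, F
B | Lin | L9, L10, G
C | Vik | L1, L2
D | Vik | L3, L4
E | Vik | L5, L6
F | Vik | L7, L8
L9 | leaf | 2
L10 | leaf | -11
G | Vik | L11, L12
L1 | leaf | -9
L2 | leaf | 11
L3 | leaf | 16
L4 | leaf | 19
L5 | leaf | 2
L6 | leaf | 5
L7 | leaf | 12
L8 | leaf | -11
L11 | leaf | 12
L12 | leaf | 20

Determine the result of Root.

5

C (Vik): max(-9, 11) = 11
D (Vik): max(16, 19) = 19
E (Vik): max(2, 5) = 5
F (Vik): max(12, -11) = 12
A (Lin): min(11, 19, 5, 12) = 5
G (Vik): max(12, 20) = 20
B (Lin): min(2, -11, 20) = -11
Root (Vik): max(5, -11) = 5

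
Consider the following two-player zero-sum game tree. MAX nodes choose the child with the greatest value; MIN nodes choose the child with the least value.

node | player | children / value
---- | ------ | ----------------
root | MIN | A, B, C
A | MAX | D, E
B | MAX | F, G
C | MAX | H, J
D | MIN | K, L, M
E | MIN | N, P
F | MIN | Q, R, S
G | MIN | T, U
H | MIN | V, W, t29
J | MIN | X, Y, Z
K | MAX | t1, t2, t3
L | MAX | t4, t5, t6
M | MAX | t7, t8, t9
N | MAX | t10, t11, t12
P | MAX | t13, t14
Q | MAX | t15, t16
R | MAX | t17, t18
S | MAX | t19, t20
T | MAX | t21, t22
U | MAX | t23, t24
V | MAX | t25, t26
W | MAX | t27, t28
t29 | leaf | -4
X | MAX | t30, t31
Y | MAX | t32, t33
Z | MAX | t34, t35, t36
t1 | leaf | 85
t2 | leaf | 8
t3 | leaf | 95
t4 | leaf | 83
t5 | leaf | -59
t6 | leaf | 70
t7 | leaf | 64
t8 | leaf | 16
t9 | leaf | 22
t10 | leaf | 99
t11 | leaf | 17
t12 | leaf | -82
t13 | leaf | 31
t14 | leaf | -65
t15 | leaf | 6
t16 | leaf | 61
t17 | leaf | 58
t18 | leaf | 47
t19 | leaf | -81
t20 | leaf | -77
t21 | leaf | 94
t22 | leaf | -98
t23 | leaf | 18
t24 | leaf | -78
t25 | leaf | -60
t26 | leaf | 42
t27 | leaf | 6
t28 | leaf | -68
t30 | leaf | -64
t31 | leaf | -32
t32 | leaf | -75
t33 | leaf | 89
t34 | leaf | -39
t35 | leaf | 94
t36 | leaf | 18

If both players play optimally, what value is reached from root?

K (MAX): max(85, 8, 95) = 95
L (MAX): max(83, -59, 70) = 83
M (MAX): max(64, 16, 22) = 64
D (MIN): min(95, 83, 64) = 64
N (MAX): max(99, 17, -82) = 99
P (MAX): max(31, -65) = 31
E (MIN): min(99, 31) = 31
A (MAX): max(64, 31) = 64
Q (MAX): max(6, 61) = 61
R (MAX): max(58, 47) = 58
S (MAX): max(-81, -77) = -77
F (MIN): min(61, 58, -77) = -77
T (MAX): max(94, -98) = 94
U (MAX): max(18, -78) = 18
G (MIN): min(94, 18) = 18
B (MAX): max(-77, 18) = 18
V (MAX): max(-60, 42) = 42
W (MAX): max(6, -68) = 6
H (MIN): min(42, 6, -4) = -4
X (MAX): max(-64, -32) = -32
Y (MAX): max(-75, 89) = 89
Z (MAX): max(-39, 94, 18) = 94
J (MIN): min(-32, 89, 94) = -32
C (MAX): max(-4, -32) = -4
root (MIN): min(64, 18, -4) = -4

-4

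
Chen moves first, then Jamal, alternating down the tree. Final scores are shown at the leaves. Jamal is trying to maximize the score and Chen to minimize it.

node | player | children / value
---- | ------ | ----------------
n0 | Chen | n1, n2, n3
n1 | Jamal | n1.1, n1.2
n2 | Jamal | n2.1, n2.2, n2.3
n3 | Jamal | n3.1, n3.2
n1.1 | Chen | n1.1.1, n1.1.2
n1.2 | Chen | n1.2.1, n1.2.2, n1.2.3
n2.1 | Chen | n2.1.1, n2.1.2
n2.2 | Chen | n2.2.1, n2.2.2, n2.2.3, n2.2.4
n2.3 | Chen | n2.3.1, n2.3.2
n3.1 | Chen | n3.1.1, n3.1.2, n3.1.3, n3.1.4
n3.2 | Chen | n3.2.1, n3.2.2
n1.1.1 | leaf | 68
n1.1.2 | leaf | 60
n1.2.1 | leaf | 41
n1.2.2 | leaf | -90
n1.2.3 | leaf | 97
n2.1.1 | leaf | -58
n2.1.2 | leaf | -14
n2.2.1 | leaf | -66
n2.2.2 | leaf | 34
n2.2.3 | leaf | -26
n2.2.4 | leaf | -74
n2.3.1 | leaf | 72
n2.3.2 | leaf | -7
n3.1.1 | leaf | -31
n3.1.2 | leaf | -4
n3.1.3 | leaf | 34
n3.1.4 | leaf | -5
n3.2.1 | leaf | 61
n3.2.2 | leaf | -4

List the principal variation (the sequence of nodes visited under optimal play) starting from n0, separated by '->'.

n1.1 (Chen): min(68, 60) = 60
n1.2 (Chen): min(41, -90, 97) = -90
n1 (Jamal): max(60, -90) = 60
n2.1 (Chen): min(-58, -14) = -58
n2.2 (Chen): min(-66, 34, -26, -74) = -74
n2.3 (Chen): min(72, -7) = -7
n2 (Jamal): max(-58, -74, -7) = -7
n3.1 (Chen): min(-31, -4, 34, -5) = -31
n3.2 (Chen): min(61, -4) = -4
n3 (Jamal): max(-31, -4) = -4
n0 (Chen): min(60, -7, -4) = -7
At n0, Chen picks n2 (lowest: -7).
At n2, Jamal picks n2.3 (highest: -7).
At n2.3, Chen picks n2.3.2 (lowest: -7).
Terminal value -7.

n0 -> n2 -> n2.3 -> n2.3.2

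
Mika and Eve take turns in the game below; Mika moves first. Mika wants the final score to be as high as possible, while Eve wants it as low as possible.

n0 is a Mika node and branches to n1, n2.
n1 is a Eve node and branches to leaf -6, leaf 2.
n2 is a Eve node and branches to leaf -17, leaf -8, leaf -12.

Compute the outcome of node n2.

-17

n2 (Eve): min(-17, -8, -12) = -17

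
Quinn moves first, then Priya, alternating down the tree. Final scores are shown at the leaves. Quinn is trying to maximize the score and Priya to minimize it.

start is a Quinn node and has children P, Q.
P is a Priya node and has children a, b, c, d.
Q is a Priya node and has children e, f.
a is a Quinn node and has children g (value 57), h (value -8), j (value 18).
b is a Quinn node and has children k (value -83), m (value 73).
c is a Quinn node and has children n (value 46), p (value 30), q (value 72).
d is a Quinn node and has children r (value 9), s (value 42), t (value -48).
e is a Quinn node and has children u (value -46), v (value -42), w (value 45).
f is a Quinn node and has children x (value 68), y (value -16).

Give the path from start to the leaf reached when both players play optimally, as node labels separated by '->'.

start -> Q -> e -> w

a (Quinn): max(57, -8, 18) = 57
b (Quinn): max(-83, 73) = 73
c (Quinn): max(46, 30, 72) = 72
d (Quinn): max(9, 42, -48) = 42
P (Priya): min(57, 73, 72, 42) = 42
e (Quinn): max(-46, -42, 45) = 45
f (Quinn): max(68, -16) = 68
Q (Priya): min(45, 68) = 45
start (Quinn): max(42, 45) = 45
At start, Quinn picks Q (highest: 45).
At Q, Priya picks e (lowest: 45).
At e, Quinn picks w (highest: 45).
Terminal value 45.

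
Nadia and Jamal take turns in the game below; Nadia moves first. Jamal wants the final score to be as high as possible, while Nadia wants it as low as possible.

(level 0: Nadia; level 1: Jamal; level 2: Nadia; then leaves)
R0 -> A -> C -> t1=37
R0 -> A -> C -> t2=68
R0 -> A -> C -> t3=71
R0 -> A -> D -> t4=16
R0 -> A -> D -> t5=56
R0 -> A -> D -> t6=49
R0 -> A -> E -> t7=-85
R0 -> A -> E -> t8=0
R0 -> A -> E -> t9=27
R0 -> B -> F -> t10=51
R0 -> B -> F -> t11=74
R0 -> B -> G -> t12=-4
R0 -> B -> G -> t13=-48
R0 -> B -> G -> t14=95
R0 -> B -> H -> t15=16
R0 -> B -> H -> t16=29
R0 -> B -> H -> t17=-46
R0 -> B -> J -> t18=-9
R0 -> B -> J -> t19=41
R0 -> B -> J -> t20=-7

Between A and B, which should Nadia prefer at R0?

C (Nadia): min(37, 68, 71) = 37
D (Nadia): min(16, 56, 49) = 16
E (Nadia): min(-85, 0, 27) = -85
A (Jamal): max(37, 16, -85) = 37
F (Nadia): min(51, 74) = 51
G (Nadia): min(-4, -48, 95) = -48
H (Nadia): min(16, 29, -46) = -46
J (Nadia): min(-9, 41, -7) = -9
B (Jamal): max(51, -48, -46, -9) = 51
Nadia prefers the lower value; A=37, B=51. A is better since 37 < 51.

A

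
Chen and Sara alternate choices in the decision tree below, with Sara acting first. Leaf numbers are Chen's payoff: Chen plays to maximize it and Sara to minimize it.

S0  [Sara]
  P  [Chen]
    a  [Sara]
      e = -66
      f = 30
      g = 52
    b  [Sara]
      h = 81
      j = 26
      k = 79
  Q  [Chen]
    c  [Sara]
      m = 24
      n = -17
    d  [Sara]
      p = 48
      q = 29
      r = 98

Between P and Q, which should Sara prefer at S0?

P

a (Sara): min(-66, 30, 52) = -66
b (Sara): min(81, 26, 79) = 26
P (Chen): max(-66, 26) = 26
c (Sara): min(24, -17) = -17
d (Sara): min(48, 29, 98) = 29
Q (Chen): max(-17, 29) = 29
Sara prefers the lower value; P=26, Q=29. P is better since 26 < 29.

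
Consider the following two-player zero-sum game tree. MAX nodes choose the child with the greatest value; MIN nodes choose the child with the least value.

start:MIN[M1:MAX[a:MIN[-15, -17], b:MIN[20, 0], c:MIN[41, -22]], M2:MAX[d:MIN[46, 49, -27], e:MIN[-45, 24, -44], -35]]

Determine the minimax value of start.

-27

a (MIN): min(-15, -17) = -17
b (MIN): min(20, 0) = 0
c (MIN): min(41, -22) = -22
M1 (MAX): max(-17, 0, -22) = 0
d (MIN): min(46, 49, -27) = -27
e (MIN): min(-45, 24, -44) = -45
M2 (MAX): max(-27, -45, -35) = -27
start (MIN): min(0, -27) = -27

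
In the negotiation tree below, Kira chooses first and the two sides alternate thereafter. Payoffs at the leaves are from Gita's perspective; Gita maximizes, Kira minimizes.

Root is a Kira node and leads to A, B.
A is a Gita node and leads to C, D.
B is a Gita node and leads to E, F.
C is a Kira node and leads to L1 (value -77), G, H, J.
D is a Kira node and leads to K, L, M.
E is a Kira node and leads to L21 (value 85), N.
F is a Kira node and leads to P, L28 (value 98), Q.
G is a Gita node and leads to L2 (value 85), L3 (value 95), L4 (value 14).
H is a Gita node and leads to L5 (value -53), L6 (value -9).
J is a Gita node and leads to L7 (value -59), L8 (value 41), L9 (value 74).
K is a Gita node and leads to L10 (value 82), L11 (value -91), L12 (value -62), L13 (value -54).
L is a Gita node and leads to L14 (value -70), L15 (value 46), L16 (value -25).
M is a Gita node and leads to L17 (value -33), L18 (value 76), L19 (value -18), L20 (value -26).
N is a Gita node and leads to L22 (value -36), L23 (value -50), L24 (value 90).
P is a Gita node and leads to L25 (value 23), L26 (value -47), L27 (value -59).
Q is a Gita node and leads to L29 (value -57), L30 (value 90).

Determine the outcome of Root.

46

G (Gita): max(85, 95, 14) = 95
H (Gita): max(-53, -9) = -9
J (Gita): max(-59, 41, 74) = 74
C (Kira): min(-77, 95, -9, 74) = -77
K (Gita): max(82, -91, -62, -54) = 82
L (Gita): max(-70, 46, -25) = 46
M (Gita): max(-33, 76, -18, -26) = 76
D (Kira): min(82, 46, 76) = 46
A (Gita): max(-77, 46) = 46
N (Gita): max(-36, -50, 90) = 90
E (Kira): min(85, 90) = 85
P (Gita): max(23, -47, -59) = 23
Q (Gita): max(-57, 90) = 90
F (Kira): min(23, 98, 90) = 23
B (Gita): max(85, 23) = 85
Root (Kira): min(46, 85) = 46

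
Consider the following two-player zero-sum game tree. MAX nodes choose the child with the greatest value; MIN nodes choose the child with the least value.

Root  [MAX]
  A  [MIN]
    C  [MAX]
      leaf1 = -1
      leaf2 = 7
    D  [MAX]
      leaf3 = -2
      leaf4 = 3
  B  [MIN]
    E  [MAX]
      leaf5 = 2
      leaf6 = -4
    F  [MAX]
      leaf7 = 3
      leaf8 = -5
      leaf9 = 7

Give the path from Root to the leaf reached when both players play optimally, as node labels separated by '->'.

Root -> A -> D -> leaf4

C (MAX): max(-1, 7) = 7
D (MAX): max(-2, 3) = 3
A (MIN): min(7, 3) = 3
E (MAX): max(2, -4) = 2
F (MAX): max(3, -5, 7) = 7
B (MIN): min(2, 7) = 2
Root (MAX): max(3, 2) = 3
At Root, MAX picks A (highest: 3).
At A, MIN picks D (lowest: 3).
At D, MAX picks leaf4 (highest: 3).
Terminal value 3.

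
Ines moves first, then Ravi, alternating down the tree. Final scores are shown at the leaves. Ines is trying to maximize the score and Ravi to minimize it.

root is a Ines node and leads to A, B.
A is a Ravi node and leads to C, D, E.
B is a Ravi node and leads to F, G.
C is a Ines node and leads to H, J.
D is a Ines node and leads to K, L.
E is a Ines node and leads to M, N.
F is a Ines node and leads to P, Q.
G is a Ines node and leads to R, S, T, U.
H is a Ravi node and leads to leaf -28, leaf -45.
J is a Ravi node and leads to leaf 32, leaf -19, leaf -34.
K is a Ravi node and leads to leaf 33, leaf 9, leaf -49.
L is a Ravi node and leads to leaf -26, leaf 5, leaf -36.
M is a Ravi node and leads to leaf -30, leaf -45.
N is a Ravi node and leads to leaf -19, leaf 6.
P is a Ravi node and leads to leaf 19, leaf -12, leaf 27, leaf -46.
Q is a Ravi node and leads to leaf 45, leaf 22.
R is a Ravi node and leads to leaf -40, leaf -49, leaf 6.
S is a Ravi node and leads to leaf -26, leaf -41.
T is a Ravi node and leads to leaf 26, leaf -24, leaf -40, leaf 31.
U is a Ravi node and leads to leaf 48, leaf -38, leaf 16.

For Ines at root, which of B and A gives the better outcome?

P (Ravi): min(19, -12, 27, -46) = -46
Q (Ravi): min(45, 22) = 22
F (Ines): max(-46, 22) = 22
R (Ravi): min(-40, -49, 6) = -49
S (Ravi): min(-26, -41) = -41
T (Ravi): min(26, -24, -40, 31) = -40
U (Ravi): min(48, -38, 16) = -38
G (Ines): max(-49, -41, -40, -38) = -38
B (Ravi): min(22, -38) = -38
H (Ravi): min(-28, -45) = -45
J (Ravi): min(32, -19, -34) = -34
C (Ines): max(-45, -34) = -34
K (Ravi): min(33, 9, -49) = -49
L (Ravi): min(-26, 5, -36) = -36
D (Ines): max(-49, -36) = -36
M (Ravi): min(-30, -45) = -45
N (Ravi): min(-19, 6) = -19
E (Ines): max(-45, -19) = -19
A (Ravi): min(-34, -36, -19) = -36
Ines prefers the higher value; B=-38, A=-36. A is better since -36 > -38.

A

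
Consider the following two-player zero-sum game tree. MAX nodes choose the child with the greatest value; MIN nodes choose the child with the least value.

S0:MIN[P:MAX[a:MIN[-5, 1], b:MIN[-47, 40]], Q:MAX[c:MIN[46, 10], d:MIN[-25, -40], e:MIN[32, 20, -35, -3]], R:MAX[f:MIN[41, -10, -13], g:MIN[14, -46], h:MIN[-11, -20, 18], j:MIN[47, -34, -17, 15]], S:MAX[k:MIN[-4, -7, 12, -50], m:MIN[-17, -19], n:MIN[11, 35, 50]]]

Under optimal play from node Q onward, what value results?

10

c (MIN): min(46, 10) = 10
d (MIN): min(-25, -40) = -40
e (MIN): min(32, 20, -35, -3) = -35
Q (MAX): max(10, -40, -35) = 10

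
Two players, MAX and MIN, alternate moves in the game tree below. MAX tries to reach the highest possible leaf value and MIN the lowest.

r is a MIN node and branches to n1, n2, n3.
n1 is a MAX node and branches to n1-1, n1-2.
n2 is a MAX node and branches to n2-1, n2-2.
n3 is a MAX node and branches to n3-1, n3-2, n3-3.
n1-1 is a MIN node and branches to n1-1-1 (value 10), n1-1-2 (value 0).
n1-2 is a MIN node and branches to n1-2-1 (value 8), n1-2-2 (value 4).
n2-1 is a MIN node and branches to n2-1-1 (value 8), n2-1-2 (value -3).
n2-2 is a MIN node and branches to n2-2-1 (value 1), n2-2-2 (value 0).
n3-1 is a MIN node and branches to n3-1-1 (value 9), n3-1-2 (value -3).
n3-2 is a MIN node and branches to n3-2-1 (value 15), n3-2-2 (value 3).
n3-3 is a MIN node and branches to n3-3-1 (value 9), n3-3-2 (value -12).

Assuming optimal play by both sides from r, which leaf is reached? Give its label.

n1-1 (MIN): min(10, 0) = 0
n1-2 (MIN): min(8, 4) = 4
n1 (MAX): max(0, 4) = 4
n2-1 (MIN): min(8, -3) = -3
n2-2 (MIN): min(1, 0) = 0
n2 (MAX): max(-3, 0) = 0
n3-1 (MIN): min(9, -3) = -3
n3-2 (MIN): min(15, 3) = 3
n3-3 (MIN): min(9, -12) = -12
n3 (MAX): max(-3, 3, -12) = 3
r (MIN): min(4, 0, 3) = 0
At r, MIN picks n2 (lowest: 0).
At n2, MAX picks n2-2 (highest: 0).
At n2-2, MIN picks n2-2-2 (lowest: 0).
Terminal value 0.

n2-2-2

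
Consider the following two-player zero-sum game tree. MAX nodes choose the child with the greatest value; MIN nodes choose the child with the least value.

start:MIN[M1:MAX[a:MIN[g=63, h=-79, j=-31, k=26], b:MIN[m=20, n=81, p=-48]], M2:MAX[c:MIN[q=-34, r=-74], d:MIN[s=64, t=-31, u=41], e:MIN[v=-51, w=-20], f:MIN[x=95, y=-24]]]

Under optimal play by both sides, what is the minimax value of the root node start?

-48

a (MIN): min(63, -79, -31, 26) = -79
b (MIN): min(20, 81, -48) = -48
M1 (MAX): max(-79, -48) = -48
c (MIN): min(-34, -74) = -74
d (MIN): min(64, -31, 41) = -31
e (MIN): min(-51, -20) = -51
f (MIN): min(95, -24) = -24
M2 (MAX): max(-74, -31, -51, -24) = -24
start (MIN): min(-48, -24) = -48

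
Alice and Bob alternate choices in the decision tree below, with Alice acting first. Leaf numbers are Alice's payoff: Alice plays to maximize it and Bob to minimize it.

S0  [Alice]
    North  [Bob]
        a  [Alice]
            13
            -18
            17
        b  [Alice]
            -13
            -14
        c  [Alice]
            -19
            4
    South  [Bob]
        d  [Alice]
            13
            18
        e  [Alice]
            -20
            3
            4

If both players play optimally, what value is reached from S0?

a (Alice): max(13, -18, 17) = 17
b (Alice): max(-13, -14) = -13
c (Alice): max(-19, 4) = 4
North (Bob): min(17, -13, 4) = -13
d (Alice): max(13, 18) = 18
e (Alice): max(-20, 3, 4) = 4
South (Bob): min(18, 4) = 4
S0 (Alice): max(-13, 4) = 4

4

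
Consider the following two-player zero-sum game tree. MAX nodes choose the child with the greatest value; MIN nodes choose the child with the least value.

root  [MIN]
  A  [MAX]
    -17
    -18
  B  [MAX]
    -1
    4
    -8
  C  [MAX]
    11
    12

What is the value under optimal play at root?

-17

A (MAX): max(-17, -18) = -17
B (MAX): max(-1, 4, -8) = 4
C (MAX): max(11, 12) = 12
root (MIN): min(-17, 4, 12) = -17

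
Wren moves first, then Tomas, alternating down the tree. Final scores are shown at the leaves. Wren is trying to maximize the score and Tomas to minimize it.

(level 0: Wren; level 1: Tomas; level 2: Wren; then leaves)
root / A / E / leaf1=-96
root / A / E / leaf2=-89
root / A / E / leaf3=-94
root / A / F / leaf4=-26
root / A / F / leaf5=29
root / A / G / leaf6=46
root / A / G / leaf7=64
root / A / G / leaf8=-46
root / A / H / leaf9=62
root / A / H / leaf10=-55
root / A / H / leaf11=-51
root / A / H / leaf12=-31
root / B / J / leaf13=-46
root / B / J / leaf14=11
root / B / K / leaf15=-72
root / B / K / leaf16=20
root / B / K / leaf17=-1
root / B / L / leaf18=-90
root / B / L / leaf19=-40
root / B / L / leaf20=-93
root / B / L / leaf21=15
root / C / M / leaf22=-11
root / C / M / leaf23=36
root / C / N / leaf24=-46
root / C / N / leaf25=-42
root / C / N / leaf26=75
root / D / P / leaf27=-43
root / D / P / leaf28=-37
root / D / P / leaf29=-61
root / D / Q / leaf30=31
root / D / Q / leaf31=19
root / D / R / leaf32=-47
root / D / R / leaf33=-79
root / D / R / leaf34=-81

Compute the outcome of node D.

P (Wren): max(-43, -37, -61) = -37
Q (Wren): max(31, 19) = 31
R (Wren): max(-47, -79, -81) = -47
D (Tomas): min(-37, 31, -47) = -47

-47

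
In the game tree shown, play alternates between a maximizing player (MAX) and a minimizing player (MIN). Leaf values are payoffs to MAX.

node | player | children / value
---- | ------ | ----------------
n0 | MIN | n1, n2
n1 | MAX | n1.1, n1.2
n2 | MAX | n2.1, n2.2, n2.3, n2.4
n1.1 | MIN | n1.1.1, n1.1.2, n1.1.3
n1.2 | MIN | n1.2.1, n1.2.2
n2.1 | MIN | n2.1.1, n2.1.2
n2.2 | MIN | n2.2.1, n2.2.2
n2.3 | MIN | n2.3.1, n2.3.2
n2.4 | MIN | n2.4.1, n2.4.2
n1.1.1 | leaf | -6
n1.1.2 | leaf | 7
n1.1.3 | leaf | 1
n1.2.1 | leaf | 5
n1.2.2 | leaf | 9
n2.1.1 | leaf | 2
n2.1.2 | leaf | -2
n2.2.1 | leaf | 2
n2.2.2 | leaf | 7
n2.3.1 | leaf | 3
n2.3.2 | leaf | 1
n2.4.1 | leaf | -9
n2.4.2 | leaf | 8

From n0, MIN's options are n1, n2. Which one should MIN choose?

n2

n1.1 (MIN): min(-6, 7, 1) = -6
n1.2 (MIN): min(5, 9) = 5
n1 (MAX): max(-6, 5) = 5
n2.1 (MIN): min(2, -2) = -2
n2.2 (MIN): min(2, 7) = 2
n2.3 (MIN): min(3, 1) = 1
n2.4 (MIN): min(-9, 8) = -9
n2 (MAX): max(-2, 2, 1, -9) = 2
n0 (MIN): min(5, 2) = 2
MIN at n0 wants the lowest of {n1=5, n2=2}, so chooses n2.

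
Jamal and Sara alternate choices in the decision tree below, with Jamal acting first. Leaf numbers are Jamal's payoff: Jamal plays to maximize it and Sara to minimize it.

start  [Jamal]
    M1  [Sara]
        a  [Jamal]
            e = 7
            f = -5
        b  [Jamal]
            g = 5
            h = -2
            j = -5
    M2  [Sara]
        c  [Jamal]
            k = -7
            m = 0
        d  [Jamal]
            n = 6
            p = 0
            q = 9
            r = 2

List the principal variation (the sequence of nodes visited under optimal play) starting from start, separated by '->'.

a (Jamal): max(7, -5) = 7
b (Jamal): max(5, -2, -5) = 5
M1 (Sara): min(7, 5) = 5
c (Jamal): max(-7, 0) = 0
d (Jamal): max(6, 0, 9, 2) = 9
M2 (Sara): min(0, 9) = 0
start (Jamal): max(5, 0) = 5
At start, Jamal picks M1 (highest: 5).
At M1, Sara picks b (lowest: 5).
At b, Jamal picks g (highest: 5).
Terminal value 5.

start -> M1 -> b -> g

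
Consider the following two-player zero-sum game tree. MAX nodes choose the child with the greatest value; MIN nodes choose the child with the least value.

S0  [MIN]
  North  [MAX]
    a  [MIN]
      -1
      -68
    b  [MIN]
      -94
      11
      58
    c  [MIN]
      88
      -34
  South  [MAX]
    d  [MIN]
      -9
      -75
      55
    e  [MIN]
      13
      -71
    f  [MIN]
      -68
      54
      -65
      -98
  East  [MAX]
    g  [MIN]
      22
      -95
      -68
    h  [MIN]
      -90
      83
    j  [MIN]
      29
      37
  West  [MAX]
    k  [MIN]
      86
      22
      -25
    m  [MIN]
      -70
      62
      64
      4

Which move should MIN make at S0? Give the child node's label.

a (MIN): min(-1, -68) = -68
b (MIN): min(-94, 11, 58) = -94
c (MIN): min(88, -34) = -34
North (MAX): max(-68, -94, -34) = -34
d (MIN): min(-9, -75, 55) = -75
e (MIN): min(13, -71) = -71
f (MIN): min(-68, 54, -65, -98) = -98
South (MAX): max(-75, -71, -98) = -71
g (MIN): min(22, -95, -68) = -95
h (MIN): min(-90, 83) = -90
j (MIN): min(29, 37) = 29
East (MAX): max(-95, -90, 29) = 29
k (MIN): min(86, 22, -25) = -25
m (MIN): min(-70, 62, 64, 4) = -70
West (MAX): max(-25, -70) = -25
S0 (MIN): min(-34, -71, 29, -25) = -71
MIN at S0 wants the lowest of {North=-34, South=-71, East=29, West=-25}, so chooses South.

South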